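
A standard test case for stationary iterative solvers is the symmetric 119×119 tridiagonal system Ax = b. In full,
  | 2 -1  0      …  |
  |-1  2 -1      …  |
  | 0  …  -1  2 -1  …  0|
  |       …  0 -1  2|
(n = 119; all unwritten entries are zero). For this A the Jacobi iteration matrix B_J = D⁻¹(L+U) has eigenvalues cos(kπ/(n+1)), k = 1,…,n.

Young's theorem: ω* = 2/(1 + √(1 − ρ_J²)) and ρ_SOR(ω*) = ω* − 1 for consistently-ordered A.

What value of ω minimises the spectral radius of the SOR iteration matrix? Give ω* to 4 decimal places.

spectrum of D⁻¹(L+U) = {cos(kπ/120) : 1≤k≤119}; ρ_J = cos(π/120) = 0.9997.
√(1−ρ_J²) simplifies to sin(π/120) = 0.02618.
ω* = 2/(1 + 0.02618) = 2/1.02618 = 1.9490.
ρ_SOR = ω* − 1 = 1.9490 − 1 = 0.9490.

ω* = 1.9490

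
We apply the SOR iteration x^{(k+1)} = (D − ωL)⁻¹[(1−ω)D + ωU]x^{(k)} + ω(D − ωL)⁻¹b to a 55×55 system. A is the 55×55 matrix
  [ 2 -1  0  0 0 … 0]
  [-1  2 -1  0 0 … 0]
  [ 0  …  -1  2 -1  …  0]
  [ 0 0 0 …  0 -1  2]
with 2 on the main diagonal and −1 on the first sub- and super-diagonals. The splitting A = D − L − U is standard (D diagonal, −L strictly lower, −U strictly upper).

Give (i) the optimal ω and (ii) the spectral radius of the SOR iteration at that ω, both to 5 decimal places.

½·tridiag(1,0,1) at n=55: λ_k = cos(kπ/56); max |λ| at k=1 ⇒ ρ_J = cos(π/56) ≈ 0.99843.
√(1−ρ_J²) simplifies to sin(π/56) = 0.056070.
ω* = 2/(1 + 0.056070) = 2/1.056070 = 1.89381.
and ρ(B_{ω*}) = 1.89381 − 1 = 0.89381.

ω* = 1.89381, ρ_SOR = 0.89381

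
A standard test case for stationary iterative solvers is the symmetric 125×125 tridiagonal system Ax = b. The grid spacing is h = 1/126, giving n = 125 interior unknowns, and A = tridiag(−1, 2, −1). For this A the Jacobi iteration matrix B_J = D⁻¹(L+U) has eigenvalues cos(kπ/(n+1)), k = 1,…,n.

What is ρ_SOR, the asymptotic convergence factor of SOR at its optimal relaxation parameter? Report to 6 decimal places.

ρ_SOR = 0.951351

n=125: λ(B_J) = 1 − λ(A)/2 = cos(kπ/126); k=1 gives ρ_J = 0.999689.
√(1 − cos²(π/126)) = sin(π/126) ≈ 0.0249307.
Young: ω* = 2/(1+√(1−ρ_J²)) = 2/(1+0.0249307) = 2/1.0249307 = 1.951351.
At ω = 1.951351 every |λ(B_ω)| = ω−1, so ρ_SOR = 0.951351.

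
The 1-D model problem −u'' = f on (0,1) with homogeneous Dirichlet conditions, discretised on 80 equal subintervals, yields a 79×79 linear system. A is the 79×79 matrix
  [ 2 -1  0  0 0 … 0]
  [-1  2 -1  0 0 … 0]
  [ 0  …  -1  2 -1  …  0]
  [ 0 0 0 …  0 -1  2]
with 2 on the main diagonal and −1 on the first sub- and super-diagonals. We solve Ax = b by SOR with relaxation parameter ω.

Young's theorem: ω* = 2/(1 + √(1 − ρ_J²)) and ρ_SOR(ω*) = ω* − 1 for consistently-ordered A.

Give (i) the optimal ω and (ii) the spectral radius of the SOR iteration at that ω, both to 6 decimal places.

ω* = 1.924447, ρ_SOR = 0.924447

B_J for the 79×79 system has eigenvalues cos(kπ/80); ρ_J = cos(π/80) = 0.999229.
√(1−ρ_J²) simplifies to sin(π/80) = 0.0392598.
ω* = 2/(1 + 0.0392598) = 2/1.0392598 = 1.924447.
ρ_SOR = ω* − 1 = 1.924447 − 1 = 0.924447.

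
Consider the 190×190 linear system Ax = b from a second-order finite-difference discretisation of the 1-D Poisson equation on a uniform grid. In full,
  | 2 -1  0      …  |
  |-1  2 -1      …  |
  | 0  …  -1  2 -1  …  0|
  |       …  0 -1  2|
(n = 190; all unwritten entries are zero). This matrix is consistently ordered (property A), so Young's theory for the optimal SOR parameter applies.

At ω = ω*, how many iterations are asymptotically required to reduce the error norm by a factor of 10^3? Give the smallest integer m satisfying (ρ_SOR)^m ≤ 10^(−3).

B_J for the 190×190 system has eigenvalues cos(kπ/191); ρ_J = cos(π/191) = 0.9998647.
√(1−ρ_J²) simplifies to sin(π/191) = 0.0164474.
[ω*] 2 ÷ (1 + 0.0164474) = 2 ÷ 1.0164474 = 1.9676375.
At ω = 1.9676375 every |λ(B_ω)| = ω−1, so ρ_SOR = 0.9676375.
Need (0.9676375)^m ≤ 10^(−3): m ≥ 3·ln10/|ln 0.9676375| = 6.90776/0.0328977 = 209.977 ⇒ m = 210.

m = 210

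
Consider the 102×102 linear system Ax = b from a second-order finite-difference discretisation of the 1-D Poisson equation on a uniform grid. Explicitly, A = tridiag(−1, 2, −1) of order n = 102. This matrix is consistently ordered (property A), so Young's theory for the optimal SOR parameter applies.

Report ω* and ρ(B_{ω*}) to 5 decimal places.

ρ_J = max_k |cos(kπ/103)| = cos(π/103) = 0.99953
√(1−ρ_J²) simplifies to sin(π/103) = 0.030496.
ω* = 2/(1 + 0.030496) = 2/1.030496 = 1.94081.
[ρ_SOR] ω* − 1 = 0.94081.

ω* = 1.94081, ρ_SOR = 0.94081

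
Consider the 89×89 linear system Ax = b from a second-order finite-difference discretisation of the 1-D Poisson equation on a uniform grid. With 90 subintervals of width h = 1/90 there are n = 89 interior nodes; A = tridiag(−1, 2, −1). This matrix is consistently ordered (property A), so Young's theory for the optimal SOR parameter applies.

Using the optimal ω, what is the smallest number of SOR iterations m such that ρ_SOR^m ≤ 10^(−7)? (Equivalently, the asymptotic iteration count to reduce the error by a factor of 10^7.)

m = 231

B_J for the 89×89 system has eigenvalues cos(kπ/90); ρ_J = cos(π/90) = 0.9993908.
√(1 − cos²(π/90)) = sin(π/90) ≈ 0.0348995.
[ω*] 2 ÷ (1 + 0.0348995) = 2 ÷ 1.0348995 = 1.9325548.
ρ_SOR = ω* − 1 = 1.9325548 − 1 = 0.9325548.
For 7 digits: m = 7·ln10 / (−ln 0.9325548) = 16.1181/0.0698274 = 230.828; round up → m = 231.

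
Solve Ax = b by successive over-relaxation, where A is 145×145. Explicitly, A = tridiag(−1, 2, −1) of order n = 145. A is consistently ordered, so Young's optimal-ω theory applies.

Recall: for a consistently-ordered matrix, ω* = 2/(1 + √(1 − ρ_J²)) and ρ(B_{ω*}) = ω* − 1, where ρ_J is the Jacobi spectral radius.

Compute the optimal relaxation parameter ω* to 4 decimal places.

spectrum of D⁻¹(L+U) = {cos(kπ/146) : 1≤k≤145}; ρ_J = cos(π/146) = 0.9998.
√(1−ρ_J²) simplifies to sin(π/146) = 0.02152.
Then 2/(1+√(1−ρ_J²)) = 2/(1+0.02152); ω* = 2/1.02152 = 1.9579.
ρ_SOR = ω* − 1 = 1.9579 − 1 = 0.9579.

ω* = 1.9579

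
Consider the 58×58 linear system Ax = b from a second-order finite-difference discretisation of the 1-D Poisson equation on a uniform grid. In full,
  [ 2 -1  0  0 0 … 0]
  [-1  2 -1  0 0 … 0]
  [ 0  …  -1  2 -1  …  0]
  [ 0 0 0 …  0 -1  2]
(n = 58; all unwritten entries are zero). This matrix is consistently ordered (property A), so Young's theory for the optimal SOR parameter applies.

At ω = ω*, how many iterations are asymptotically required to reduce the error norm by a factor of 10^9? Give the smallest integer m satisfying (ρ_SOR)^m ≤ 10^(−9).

m = 195

½·tridiag(1,0,1) at n=58: λ_k = cos(kπ/59); max |λ| at k=1 ⇒ ρ_J = cos(π/59) ≈ 0.9985827.
√(1−ρ_J²) = |sin(π/59)| = 0.0532222
[ω*] 2 ÷ (1 + 0.0532222) = 2 ÷ 1.0532222 = 1.8989345.
[ρ_SOR] ω* − 1 = 0.8989345.
m ≥ 9·ln10 / (−ln 0.8989345) = 194.503; smallest integer m = 195.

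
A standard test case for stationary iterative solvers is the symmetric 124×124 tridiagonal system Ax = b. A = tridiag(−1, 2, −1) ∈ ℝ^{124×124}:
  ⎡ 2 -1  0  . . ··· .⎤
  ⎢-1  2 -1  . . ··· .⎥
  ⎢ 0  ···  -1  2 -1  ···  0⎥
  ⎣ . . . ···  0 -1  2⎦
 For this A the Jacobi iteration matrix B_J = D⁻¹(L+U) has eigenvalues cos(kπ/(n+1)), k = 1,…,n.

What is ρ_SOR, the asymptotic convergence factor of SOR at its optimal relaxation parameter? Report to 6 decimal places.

ρ_SOR = 0.950972

spectrum of D⁻¹(L+U) = {cos(kπ/125) : 1≤k≤124}; ρ_J = cos(π/125) = 0.999684.
√(1−ρ_J²) = |sin(π/125)| = 0.0251301
ω* = 2/(1+0.0251301) = 1.950972
and ρ(B_{ω*}) = 1.950972 − 1 = 0.950972.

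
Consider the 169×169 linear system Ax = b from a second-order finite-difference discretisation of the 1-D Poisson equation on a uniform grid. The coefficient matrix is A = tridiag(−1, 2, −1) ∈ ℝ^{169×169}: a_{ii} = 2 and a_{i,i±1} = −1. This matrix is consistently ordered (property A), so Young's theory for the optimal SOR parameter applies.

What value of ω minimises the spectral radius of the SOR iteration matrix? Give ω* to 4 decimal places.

With n=169, ρ(Jacobi) = cos(π/170) = 0.9998.
1 − cos²(π/170) = sin²(π/170) ⇒ √(1−ρ_J²) = sin(π/170) = 0.01848.
Young: ω* = 2/(1+√(1−ρ_J²)) = 2/(1+0.01848) = 2/1.01848 = 1.9637.
and ρ(B_{ω*}) = 1.9637 − 1 = 0.9637.

ω* = 1.9637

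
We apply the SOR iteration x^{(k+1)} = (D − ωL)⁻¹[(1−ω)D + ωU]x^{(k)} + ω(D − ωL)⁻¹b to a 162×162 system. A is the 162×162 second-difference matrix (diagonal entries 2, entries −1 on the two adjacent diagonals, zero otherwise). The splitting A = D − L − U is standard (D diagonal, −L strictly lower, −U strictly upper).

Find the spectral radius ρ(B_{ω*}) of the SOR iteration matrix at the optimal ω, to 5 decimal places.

ρ_SOR = 0.96218

spectrum of D⁻¹(L+U) = {cos(kπ/163) : 1≤k≤162}; ρ_J = cos(π/163) = 0.99981.
√(1 − cos²(π/163)) = sin(π/163) ≈ 0.019272.
Then 2/(1+√(1−ρ_J²)) = 2/(1+0.019272); ω* = 2/1.019272 = 1.96218.
ρ(B_{ω*}) = ω*−1 = 0.96218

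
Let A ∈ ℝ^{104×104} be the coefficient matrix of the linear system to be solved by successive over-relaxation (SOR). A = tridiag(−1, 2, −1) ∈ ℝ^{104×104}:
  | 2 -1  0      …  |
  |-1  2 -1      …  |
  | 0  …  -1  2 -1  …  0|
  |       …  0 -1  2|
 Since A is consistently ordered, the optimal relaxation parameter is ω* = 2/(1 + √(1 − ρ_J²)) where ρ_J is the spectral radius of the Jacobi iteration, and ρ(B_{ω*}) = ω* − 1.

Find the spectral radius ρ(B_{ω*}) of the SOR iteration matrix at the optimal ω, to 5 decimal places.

ρ_J = max_k |cos(kπ/105)| = cos(π/105) = 0.99955
√(1−ρ_J²) = |sin(π/105)| = 0.029915
ω* = 2/(1+0.029915) = 1.94191
ρ_SOR = ω* − 1 = 1.94191 − 1 = 0.94191.

ρ_SOR = 0.94191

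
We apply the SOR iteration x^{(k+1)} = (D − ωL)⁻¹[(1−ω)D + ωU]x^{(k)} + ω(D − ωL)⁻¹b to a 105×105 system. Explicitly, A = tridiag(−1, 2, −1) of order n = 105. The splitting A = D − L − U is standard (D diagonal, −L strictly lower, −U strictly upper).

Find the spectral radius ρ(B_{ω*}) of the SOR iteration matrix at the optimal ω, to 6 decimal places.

n=105: λ(B_J) = 1 − λ(A)/2 = cos(kπ/106); k=1 gives ρ_J = 0.999561.
√(1−ρ_J²) simplifies to sin(π/106) = 0.0296333.
[ω*] 2 ÷ (1 + 0.0296333) = 2 ÷ 1.0296333 = 1.942439.
ρ(B_{ω*}) = ω*−1 = 0.942439

ρ_SOR = 0.942439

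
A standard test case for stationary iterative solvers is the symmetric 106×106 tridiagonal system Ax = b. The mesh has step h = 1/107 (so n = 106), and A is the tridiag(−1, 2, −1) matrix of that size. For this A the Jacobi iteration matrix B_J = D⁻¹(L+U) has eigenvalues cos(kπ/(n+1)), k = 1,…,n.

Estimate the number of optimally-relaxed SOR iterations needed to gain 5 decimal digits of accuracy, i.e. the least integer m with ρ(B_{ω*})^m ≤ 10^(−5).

m = 197

ρ_J = max_k |cos(kπ/107)| = cos(π/107) = 0.9995690
root = sin(π/107) = 0.0293565  (since 1−cos² = sin²).
Young: ω* = 2/(1+√(1−ρ_J²)) = 2/(1+0.0293565) = 2/1.0293565 = 1.9429615.
ρ_SOR = ω* − 1 = 1.9429615 − 1 = 0.9429615.
5·ln10 = 11.5129; −ln(0.9429615) = 0.0587298; m = ⌈11.5129/0.0587298⌉ = ⌈196.032⌉ = 197.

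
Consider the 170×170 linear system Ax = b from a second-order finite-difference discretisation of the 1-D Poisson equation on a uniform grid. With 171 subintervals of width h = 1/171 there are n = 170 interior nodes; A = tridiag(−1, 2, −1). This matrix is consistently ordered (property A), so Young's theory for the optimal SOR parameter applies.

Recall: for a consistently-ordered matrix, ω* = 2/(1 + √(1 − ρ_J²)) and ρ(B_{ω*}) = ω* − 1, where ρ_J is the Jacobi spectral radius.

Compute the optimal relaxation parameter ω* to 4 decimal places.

ρ_J = max_k |cos(kπ/171)| = cos(π/171) = 0.9998
1 − cos²(π/171) = sin²(π/171) ⇒ √(1−ρ_J²) = sin(π/171) = 0.01837.
Young: ω* = 2/(1+√(1−ρ_J²)) = 2/(1+0.01837) = 2/1.01837 = 1.9639.
At ω = 1.9639 every |λ(B_ω)| = ω−1, so ρ_SOR = 0.9639.

ω* = 1.9639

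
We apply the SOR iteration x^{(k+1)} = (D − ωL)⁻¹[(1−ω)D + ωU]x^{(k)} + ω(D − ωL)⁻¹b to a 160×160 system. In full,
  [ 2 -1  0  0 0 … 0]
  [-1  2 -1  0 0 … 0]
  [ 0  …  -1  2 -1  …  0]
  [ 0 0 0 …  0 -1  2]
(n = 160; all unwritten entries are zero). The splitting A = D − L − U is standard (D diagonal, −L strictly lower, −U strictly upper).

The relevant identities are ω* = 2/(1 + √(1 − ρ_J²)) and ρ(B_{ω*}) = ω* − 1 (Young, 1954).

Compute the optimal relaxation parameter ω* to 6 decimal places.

ω* = 1.961723

With n=160, ρ(Jacobi) = cos(π/161) = 0.999810.
√(1 − cos²(π/161)) = sin(π/161) ≈ 0.0195118.
ω* = 2/(1+0.0195118) = 1.961723
ρ(B_{ω*}) = ω*−1 = 0.961723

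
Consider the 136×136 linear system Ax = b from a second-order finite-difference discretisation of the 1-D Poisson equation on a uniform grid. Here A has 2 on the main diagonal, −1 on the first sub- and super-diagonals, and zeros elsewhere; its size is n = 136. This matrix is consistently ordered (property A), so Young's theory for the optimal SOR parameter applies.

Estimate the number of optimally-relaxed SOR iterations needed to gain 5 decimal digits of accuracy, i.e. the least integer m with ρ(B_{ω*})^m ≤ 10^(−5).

n=136: λ(B_J) = 1 − λ(A)/2 = cos(kπ/137); k=1 gives ρ_J = 0.9997371.
1 − cos²(π/137) = sin²(π/137) ⇒ √(1−ρ_J²) = sin(π/137) = 0.0229293.
ω* = 2/(1+0.0229293) = 1.9551693
[ρ_SOR] ω* − 1 = 0.9551693.
(0.9551693)^m ≤ 10^{−5}  ⇒  m·ln(0.9551693) ≤ −5·ln10  ⇒  m ≥ 251.008  ⇒  m = 252

m = 252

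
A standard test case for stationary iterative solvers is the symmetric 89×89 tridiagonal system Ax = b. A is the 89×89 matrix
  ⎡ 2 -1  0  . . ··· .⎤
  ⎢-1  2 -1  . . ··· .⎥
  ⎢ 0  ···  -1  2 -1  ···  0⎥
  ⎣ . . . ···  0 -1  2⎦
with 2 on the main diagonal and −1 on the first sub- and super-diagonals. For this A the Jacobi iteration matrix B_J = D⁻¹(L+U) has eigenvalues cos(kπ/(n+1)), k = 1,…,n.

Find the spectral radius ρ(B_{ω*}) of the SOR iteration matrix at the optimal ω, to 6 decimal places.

ρ_SOR = 0.932555

[ρ_J] n=89: ρ(B_J) = cos(π/(n+1)) = cos(π/90) = 0.999391.
√(1 − cos²(π/90)) = sin(π/90) ≈ 0.0348995.
Young: ω* = 2/(1+√(1−ρ_J²)) = 2/(1+0.0348995) = 2/1.0348995 = 1.932555.
ρ_SOR = ω* − 1 ≈ 0.932555.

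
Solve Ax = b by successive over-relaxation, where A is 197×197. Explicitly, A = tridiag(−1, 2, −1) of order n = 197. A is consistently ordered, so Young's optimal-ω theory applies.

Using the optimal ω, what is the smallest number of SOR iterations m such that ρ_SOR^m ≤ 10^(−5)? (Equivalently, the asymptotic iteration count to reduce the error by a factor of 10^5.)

[ρ_J] n=197: ρ(B_J) = cos(π/(n+1)) = cos(π/198) = 0.9998741.
√(1−ρ_J²) simplifies to sin(π/198) = 0.0158660.
So ω* = 2/1.0158660 = 1.9687636 (Young).
ρ_SOR = ω* − 1 = 1.9687636 − 1 = 0.9687636.
5·ln10 = 11.5129; −ln(0.9687636) = 0.0317347; m = ⌈11.5129/0.0317347⌉ = ⌈362.786⌉ = 363.

m = 363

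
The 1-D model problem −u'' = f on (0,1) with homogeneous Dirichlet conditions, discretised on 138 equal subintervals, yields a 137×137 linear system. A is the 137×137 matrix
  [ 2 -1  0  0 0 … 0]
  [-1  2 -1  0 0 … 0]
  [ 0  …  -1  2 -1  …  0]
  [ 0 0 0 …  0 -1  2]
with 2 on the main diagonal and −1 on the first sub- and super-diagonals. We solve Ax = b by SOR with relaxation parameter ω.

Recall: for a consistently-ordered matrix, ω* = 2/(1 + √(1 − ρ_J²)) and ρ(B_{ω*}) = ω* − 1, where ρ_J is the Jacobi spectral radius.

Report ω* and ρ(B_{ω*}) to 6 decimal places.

ω* = 1.955487, ρ_SOR = 0.955487

[ρ_J] n=137: ρ(B_J) = cos(π/(n+1)) = cos(π/138) = 0.999741.
root = sin(π/138) = 0.0227632  (since 1−cos² = sin²).
ω* = 2/(1 + 0.0227632) = 2/1.0227632 = 1.955487.
Hence ρ(B_{ω*}) = 1.955487 − 1 = 0.955487.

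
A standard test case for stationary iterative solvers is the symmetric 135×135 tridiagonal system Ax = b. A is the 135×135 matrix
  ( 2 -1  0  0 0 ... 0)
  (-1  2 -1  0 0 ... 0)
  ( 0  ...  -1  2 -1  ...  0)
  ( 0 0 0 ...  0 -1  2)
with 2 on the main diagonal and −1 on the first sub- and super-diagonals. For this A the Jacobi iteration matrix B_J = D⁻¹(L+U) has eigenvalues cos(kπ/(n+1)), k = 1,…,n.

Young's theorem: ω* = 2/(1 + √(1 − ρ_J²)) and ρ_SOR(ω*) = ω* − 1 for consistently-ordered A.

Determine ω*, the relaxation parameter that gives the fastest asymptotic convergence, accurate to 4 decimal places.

ω* = 1.9548

B_J for the 135×135 system has eigenvalues cos(kπ/136); ρ_J = cos(π/136) = 0.9997.
√(1−ρ_J²) = |sin(π/136)| = 0.02310
[ω*] 2 ÷ (1 + 0.02310) = 2 ÷ 1.02310 = 1.9548.
At ω = 1.9548 every |λ(B_ω)| = ω−1, so ρ_SOR = 0.9548.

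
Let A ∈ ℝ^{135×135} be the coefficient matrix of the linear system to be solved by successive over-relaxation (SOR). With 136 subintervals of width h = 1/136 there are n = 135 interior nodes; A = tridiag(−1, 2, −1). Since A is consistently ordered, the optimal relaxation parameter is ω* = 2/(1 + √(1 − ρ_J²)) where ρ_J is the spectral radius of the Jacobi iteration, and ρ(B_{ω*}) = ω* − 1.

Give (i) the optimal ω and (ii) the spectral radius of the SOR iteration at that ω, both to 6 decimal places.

ρ_J = max_k |cos(kπ/136)| = cos(π/136) = 0.999733
1 − cos²(π/136) = sin²(π/136) ⇒ √(1−ρ_J²) = sin(π/136) = 0.0230979.
Young: ω* = 2/(1+√(1−ρ_J²)) = 2/(1+0.0230979) = 2/1.0230979 = 1.954847.
ρ_SOR = ω* − 1 ≈ 0.954847.

ω* = 1.954847, ρ_SOR = 0.954847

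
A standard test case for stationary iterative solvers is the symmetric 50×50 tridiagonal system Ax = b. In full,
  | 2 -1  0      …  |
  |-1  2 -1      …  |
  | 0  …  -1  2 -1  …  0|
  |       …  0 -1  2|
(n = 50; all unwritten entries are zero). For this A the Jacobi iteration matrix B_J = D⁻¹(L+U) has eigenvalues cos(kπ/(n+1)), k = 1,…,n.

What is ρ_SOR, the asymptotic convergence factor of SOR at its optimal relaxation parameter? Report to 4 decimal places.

ρ_SOR = 0.8840

B_J for the 50×50 system has eigenvalues cos(kπ/51); ρ_J = cos(π/51) = 0.9981.
√(1 − cos²(π/51)) = sin(π/51) ≈ 0.06156.
So ω* = 2/1.06156 = 1.8840 (Young).
ρ_SOR = ω* − 1 ≈ 0.8840.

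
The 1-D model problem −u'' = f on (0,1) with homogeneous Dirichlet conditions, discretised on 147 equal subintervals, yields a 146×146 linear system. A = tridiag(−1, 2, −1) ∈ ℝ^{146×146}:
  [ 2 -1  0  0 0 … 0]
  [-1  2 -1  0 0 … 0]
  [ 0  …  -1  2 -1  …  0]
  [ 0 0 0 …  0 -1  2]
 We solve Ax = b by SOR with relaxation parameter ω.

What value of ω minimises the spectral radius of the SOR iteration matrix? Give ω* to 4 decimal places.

spectrum of D⁻¹(L+U) = {cos(kπ/147) : 1≤k≤146}; ρ_J = cos(π/147) = 0.9998.
√(1 − cos²(π/147)) = sin(π/147) ≈ 0.02137.
So ω* = 2/1.02137 = 1.9582 (Young).
At ω = 1.9582 every |λ(B_ω)| = ω−1, so ρ_SOR = 0.9582.

ω* = 1.9582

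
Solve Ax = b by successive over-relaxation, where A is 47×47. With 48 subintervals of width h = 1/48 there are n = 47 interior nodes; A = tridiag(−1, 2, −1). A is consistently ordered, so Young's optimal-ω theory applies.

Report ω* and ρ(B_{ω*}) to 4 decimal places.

ω* = 1.8772, ρ_SOR = 0.8772

n=47: λ(B_J) = 1 − λ(A)/2 = cos(kπ/48); k=1 gives ρ_J = 0.9979.
root = sin(π/48) = 0.06540  (since 1−cos² = sin²).
So ω* = 2/1.06540 = 1.8772 (Young).
Hence ρ(B_{ω*}) = 1.8772 − 1 = 0.8772.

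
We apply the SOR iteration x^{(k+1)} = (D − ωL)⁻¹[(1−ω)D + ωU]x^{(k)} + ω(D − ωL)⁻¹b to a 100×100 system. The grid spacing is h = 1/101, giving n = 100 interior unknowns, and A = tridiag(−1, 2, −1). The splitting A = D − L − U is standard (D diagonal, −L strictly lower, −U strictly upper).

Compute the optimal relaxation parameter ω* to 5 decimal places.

[ρ_J] n=100: ρ(B_J) = cos(π/(n+1)) = cos(π/101) = 0.99952.
root = sin(π/101) = 0.031100  (since 1−cos² = sin²).
Young: ω* = 2/(1+√(1−ρ_J²)) = 2/(1+0.031100) = 2/1.031100 = 1.93968.
ρ_SOR = ω* − 1 ≈ 0.93968.

ω* = 1.93968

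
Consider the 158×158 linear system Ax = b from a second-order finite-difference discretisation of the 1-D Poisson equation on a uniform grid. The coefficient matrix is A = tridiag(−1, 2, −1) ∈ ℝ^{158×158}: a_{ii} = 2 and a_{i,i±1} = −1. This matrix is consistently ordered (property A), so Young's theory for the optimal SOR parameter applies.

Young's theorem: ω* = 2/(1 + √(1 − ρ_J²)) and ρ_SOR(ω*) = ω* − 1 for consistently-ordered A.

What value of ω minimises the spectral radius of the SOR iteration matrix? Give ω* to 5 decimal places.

[ρ_J] n=158: ρ(B_J) = cos(π/(n+1)) = cos(π/159) = 0.99980.
√(1−ρ_J²) simplifies to sin(π/159) = 0.019757.
ω* = 2/(1 + 0.019757) = 2/1.019757 = 1.96125.
and ρ(B_{ω*}) = 1.96125 − 1 = 0.96125.

ω* = 1.96125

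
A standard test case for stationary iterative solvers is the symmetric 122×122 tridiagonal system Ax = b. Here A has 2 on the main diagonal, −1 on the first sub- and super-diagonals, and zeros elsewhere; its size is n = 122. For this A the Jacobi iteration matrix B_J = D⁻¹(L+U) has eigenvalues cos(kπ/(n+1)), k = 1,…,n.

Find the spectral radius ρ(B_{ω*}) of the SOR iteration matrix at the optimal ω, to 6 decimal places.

½·tridiag(1,0,1) at n=122: λ_k = cos(kπ/123); max |λ| at k=1 ⇒ ρ_J = cos(π/123) ≈ 0.999674.
√(1 − cos²(π/123)) = sin(π/123) ≈ 0.0255386.
Then 2/(1+√(1−ρ_J²)) = 2/(1+0.0255386); ω* = 2/1.0255386 = 1.950195.
ρ(B_{ω*}) = ω*−1 = 0.950195

ρ_SOR = 0.950195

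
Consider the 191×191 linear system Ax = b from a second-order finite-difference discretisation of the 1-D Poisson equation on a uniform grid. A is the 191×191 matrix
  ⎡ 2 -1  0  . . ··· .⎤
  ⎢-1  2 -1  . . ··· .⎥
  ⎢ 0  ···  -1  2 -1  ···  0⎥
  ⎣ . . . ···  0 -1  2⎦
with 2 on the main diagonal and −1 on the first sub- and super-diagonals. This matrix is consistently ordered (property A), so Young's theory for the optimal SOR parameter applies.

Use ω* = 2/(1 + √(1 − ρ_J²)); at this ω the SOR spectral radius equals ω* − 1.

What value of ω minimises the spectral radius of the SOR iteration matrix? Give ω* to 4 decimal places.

ω* = 1.9678

n=191: λ(B_J) = 1 − λ(A)/2 = cos(kπ/192); k=1 gives ρ_J = 0.9999.
1 − cos²(π/192) = sin²(π/192) ⇒ √(1−ρ_J²) = sin(π/192) = 0.01636.
So ω* = 2/1.01636 = 1.9678 (Young).
ρ_SOR = ω* − 1 = 1.9678 − 1 = 0.9678.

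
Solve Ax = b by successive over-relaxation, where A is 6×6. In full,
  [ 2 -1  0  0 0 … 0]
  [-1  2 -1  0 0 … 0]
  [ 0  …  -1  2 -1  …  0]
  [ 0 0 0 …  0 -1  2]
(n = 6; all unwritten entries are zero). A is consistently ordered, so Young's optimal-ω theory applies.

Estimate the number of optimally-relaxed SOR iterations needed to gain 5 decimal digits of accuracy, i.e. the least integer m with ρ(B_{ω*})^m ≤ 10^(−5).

B_J for the 6×6 system has eigenvalues cos(kπ/7); ρ_J = cos(π/7) = 0.9009689.
1 − cos²(π/7) = sin²(π/7) ⇒ √(1−ρ_J²) = sin(π/7) = 0.4338837.
So ω* = 2/1.4338837 = 1.3948133 (Young).
Hence ρ(B_{ω*}) = 1.3948133 − 1 = 0.3948133.
m ≥ 5·ln10 / (−ln 0.3948133) = 12.388; smallest integer m = 13.

m = 13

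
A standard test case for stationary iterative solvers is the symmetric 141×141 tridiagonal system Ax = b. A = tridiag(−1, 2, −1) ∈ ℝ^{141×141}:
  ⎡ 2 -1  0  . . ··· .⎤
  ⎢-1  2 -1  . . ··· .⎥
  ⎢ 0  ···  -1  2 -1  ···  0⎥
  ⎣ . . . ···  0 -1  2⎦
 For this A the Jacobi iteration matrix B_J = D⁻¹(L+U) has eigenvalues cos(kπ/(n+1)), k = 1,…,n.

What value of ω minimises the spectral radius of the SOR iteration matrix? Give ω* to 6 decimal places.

ω* = 1.956713

ρ_J = max_k |cos(kπ/142)| = cos(π/142) = 0.999755
root = sin(π/142) = 0.0221221  (since 1−cos² = sin²).
[ω*] 2 ÷ (1 + 0.0221221) = 2 ÷ 1.0221221 = 1.956713.
and ρ(B_{ω*}) = 1.956713 − 1 = 0.956713.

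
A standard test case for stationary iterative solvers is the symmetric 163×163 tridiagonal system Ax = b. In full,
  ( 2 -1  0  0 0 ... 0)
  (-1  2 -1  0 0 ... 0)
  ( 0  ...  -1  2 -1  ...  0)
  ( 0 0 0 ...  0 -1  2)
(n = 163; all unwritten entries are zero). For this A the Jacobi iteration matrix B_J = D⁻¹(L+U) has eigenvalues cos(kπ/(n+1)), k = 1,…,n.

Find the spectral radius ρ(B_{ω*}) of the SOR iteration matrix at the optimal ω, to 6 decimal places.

ρ_SOR = 0.962410

n=163: λ(B_J) = 1 − λ(A)/2 = cos(kπ/164); k=1 gives ρ_J = 0.999817.
root = sin(π/164) = 0.0191549  (since 1−cos² = sin²).
ω* = 2/(1 + 0.0191549) = 2/1.0191549 = 1.962410.
and ρ(B_{ω*}) = 1.962410 − 1 = 0.962410.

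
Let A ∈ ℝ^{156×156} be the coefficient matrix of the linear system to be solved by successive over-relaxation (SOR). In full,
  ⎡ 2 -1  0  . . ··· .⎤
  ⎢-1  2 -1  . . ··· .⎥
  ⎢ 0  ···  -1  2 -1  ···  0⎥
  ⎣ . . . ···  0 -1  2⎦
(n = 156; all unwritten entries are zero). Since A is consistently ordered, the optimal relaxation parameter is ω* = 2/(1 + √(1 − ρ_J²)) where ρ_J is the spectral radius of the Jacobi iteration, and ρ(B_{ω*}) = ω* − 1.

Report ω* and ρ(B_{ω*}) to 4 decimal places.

ω* = 1.9608, ρ_SOR = 0.9608

[ρ_J] n=156: ρ(B_J) = cos(π/(n+1)) = cos(π/157) = 0.9998.
root = sin(π/157) = 0.02001  (since 1−cos² = sin²).
ω* = 2/(1+0.02001) = 1.9608
ρ_SOR = ω* − 1 ≈ 0.9608.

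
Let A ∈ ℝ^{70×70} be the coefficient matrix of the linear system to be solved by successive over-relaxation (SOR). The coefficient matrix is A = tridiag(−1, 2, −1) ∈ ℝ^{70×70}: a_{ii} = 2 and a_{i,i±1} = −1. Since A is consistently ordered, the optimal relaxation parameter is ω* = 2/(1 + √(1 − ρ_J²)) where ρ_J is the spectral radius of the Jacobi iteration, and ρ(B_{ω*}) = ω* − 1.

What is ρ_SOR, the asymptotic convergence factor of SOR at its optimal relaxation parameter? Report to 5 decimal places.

With n=70, ρ(Jacobi) = cos(π/71) = 0.99902.
√(1 − cos²(π/71)) = sin(π/71) ≈ 0.044233.
[ω*] 2 ÷ (1 + 0.044233) = 2 ÷ 1.044233 = 1.91528.
ρ_SOR = ω* − 1 ≈ 0.91528.

ρ_SOR = 0.91528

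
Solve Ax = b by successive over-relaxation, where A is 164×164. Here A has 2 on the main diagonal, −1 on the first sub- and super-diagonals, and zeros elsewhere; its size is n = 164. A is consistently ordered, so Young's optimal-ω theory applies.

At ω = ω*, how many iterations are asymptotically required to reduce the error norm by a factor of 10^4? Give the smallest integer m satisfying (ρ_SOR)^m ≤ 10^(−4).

m = 242

[ρ_J] n=164: ρ(B_J) = cos(π/(n+1)) = cos(π/165) = 0.9998187.
√(1−ρ_J²) simplifies to sin(π/165) = 0.0190388.
ω* = 2/(1+0.0190388) = 1.9626338
ρ_SOR = ω* − 1 = 1.9626338 − 1 = 0.9626338.
4·ln10 = 9.21034; −ln(0.9626338) = 0.0380822; m = ⌈9.21034/0.0380822⌉ = ⌈241.854⌉ = 242.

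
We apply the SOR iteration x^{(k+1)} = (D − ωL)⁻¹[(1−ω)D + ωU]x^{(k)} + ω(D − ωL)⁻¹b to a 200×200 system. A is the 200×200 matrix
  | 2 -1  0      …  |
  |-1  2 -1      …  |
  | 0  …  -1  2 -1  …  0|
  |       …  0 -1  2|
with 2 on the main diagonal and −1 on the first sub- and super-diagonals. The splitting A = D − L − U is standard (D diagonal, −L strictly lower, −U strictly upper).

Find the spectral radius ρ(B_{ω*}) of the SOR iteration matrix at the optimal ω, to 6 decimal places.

ρ_SOR = 0.969223

ρ_J = max_k |cos(kπ/201)| = cos(π/201) = 0.999878
√(1−ρ_J²) = |sin(π/201)| = 0.0156292
So ω* = 2/1.0156292 = 1.969223 (Young).
ρ_SOR = ω* − 1 = 1.969223 − 1 = 0.969223.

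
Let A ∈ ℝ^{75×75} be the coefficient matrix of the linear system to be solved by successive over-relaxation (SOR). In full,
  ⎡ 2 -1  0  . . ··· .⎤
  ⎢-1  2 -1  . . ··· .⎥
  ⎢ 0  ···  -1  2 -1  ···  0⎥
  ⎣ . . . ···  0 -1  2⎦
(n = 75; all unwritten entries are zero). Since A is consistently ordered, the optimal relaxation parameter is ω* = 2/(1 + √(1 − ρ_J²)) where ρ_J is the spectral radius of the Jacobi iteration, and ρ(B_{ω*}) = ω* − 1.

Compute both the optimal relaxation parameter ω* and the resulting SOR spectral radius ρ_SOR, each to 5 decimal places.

ω* = 1.92063, ρ_SOR = 0.92063

spectrum of D⁻¹(L+U) = {cos(kπ/76) : 1≤k≤75}; ρ_J = cos(π/76) = 0.99915.
√(1−ρ_J²) simplifies to sin(π/76) = 0.041325.
ω* = 2/(1+0.041325) = 1.92063
At ω = 1.92063 every |λ(B_ω)| = ω−1, so ρ_SOR = 0.92063.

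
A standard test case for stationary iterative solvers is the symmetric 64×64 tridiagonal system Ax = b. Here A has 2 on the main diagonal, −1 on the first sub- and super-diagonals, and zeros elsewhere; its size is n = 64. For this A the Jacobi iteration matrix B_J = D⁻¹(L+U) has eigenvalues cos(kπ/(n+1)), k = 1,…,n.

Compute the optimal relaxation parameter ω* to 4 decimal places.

ω* = 1.9078

With n=64, ρ(Jacobi) = cos(π/65) = 0.9988.
root = sin(π/65) = 0.04831  (since 1−cos² = sin²).
ω* = 2/(1 + 0.04831) = 2/1.04831 = 1.9078.
ρ(B_{ω*}) = ω*−1 = 0.9078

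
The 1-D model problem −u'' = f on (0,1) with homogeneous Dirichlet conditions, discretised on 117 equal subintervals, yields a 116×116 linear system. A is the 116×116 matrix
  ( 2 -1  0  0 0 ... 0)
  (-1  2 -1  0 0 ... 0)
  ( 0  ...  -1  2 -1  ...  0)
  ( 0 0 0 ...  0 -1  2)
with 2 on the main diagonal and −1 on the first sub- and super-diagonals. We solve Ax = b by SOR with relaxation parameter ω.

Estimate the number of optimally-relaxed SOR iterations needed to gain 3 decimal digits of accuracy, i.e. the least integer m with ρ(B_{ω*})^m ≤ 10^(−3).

With n=116, ρ(Jacobi) = cos(π/117) = 0.9996395.
1 − cos²(π/117) = sin²(π/117) ⇒ √(1−ρ_J²) = sin(π/117) = 0.0268480.
ω* = 2/(1+0.0268480) = 1.9477079
and ρ(B_{ω*}) = 1.9477079 − 1 = 0.9477079.
(0.9477079)^m ≤ 10^{−3}  ⇒  m·ln(0.9477079) ≤ −3·ln10  ⇒  m ≥ 128.615  ⇒  m = 129

m = 129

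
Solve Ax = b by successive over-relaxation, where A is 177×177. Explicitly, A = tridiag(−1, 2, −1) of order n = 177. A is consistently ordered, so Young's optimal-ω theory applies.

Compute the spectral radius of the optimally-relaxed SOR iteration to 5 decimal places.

B_J for the 177×177 system has eigenvalues cos(kπ/178); ρ_J = cos(π/178) = 0.99984.
√(1−ρ_J²) = |sin(π/178)| = 0.017648
So ω* = 2/1.017648 = 1.96532 (Young).
At ω = 1.96532 every |λ(B_ω)| = ω−1, so ρ_SOR = 0.96532.

ρ_SOR = 0.96532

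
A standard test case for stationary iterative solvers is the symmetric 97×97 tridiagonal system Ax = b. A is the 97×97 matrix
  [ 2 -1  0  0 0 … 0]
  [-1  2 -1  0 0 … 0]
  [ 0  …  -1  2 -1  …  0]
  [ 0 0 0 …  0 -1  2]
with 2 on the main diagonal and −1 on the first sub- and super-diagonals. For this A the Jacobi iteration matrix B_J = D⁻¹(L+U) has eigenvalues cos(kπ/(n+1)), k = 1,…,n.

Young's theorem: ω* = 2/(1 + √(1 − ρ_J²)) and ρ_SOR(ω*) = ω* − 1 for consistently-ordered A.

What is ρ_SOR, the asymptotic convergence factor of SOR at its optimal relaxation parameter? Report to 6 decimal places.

n=97: λ(B_J) = 1 − λ(A)/2 = cos(kπ/98); k=1 gives ρ_J = 0.999486.
√(1−ρ_J²) simplifies to sin(π/98) = 0.0320516.
[ω*] 2 ÷ (1 + 0.0320516) = 2 ÷ 1.0320516 = 1.937888.
ρ_SOR = ω* − 1 ≈ 0.937888.

ρ_SOR = 0.937888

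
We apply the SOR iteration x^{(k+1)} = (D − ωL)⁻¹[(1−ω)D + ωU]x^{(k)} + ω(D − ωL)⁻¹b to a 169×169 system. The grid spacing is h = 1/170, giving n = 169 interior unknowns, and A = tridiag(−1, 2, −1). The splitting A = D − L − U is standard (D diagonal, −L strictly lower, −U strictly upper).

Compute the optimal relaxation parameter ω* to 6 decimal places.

ω* = 1.963713

spectrum of D⁻¹(L+U) = {cos(kπ/170) : 1≤k≤169}; ρ_J = cos(π/170) = 0.999829.
√(1 − cos²(π/170)) = sin(π/170) ≈ 0.0184789.
ω* = 2/(1+0.0184789) = 1.963713
Hence ρ(B_{ω*}) = 1.963713 − 1 = 0.963713.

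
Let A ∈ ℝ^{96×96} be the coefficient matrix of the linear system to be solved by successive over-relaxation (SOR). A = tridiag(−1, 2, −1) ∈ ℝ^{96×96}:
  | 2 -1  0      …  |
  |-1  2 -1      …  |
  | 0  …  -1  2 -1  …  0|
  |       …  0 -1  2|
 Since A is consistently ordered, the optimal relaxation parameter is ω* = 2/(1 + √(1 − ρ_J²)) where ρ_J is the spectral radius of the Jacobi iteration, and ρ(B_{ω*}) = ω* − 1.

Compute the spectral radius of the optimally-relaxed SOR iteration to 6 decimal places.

spectrum of D⁻¹(L+U) = {cos(kπ/97) : 1≤k≤96}; ρ_J = cos(π/97) = 0.999476.
√(1−ρ_J²) simplifies to sin(π/97) = 0.0323819.
So ω* = 2/1.0323819 = 1.937268 (Young).
ρ_SOR = ω* − 1 = 1.937268 − 1 = 0.937268.

ρ_SOR = 0.937268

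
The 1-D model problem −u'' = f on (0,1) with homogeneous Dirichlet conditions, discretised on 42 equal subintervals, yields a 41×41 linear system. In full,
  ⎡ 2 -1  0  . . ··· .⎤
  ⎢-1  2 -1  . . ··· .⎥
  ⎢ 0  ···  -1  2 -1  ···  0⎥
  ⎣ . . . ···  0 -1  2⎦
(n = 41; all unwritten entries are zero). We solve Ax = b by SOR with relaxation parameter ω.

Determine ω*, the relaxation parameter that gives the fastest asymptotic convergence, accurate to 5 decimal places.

spectrum of D⁻¹(L+U) = {cos(kπ/42) : 1≤k≤41}; ρ_J = cos(π/42) = 0.99720.
√(1 − cos²(π/42)) = sin(π/42) ≈ 0.074730.
ω* = 2 / (1 + 0.074730) = 2 / 1.074730 ≈ 1.86093.
Hence ρ(B_{ω*}) = 1.86093 − 1 = 0.86093.

ω* = 1.86093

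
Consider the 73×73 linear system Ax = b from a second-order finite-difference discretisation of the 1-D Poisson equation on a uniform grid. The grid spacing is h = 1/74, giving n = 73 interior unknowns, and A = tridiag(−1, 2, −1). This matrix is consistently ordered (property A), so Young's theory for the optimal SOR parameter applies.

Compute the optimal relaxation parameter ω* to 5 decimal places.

spectrum of D⁻¹(L+U) = {cos(kπ/74) : 1≤k≤73}; ρ_J = cos(π/74) = 0.99910.
√(1 − cos²(π/74)) = sin(π/74) ≈ 0.042441.
ω* = 2/(1 + 0.042441) = 2/1.042441 = 1.91857.
ρ(B_{ω*}) = ω*−1 = 0.91857

ω* = 1.91857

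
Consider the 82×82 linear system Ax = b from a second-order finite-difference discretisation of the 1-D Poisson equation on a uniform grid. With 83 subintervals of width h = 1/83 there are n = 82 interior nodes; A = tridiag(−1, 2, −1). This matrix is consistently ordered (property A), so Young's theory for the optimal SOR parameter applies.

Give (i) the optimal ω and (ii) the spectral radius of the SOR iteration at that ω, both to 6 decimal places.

n=82: λ(B_J) = 1 − λ(A)/2 = cos(kπ/83); k=1 gives ρ_J = 0.999284.
root = sin(π/83) = 0.0378415  (since 1−cos² = sin²).
Then 2/(1+√(1−ρ_J²)) = 2/(1+0.0378415); ω* = 2/1.0378415 = 1.927077.
ρ_SOR = ω* − 1 ≈ 0.927077.

ω* = 1.927077, ρ_SOR = 0.927077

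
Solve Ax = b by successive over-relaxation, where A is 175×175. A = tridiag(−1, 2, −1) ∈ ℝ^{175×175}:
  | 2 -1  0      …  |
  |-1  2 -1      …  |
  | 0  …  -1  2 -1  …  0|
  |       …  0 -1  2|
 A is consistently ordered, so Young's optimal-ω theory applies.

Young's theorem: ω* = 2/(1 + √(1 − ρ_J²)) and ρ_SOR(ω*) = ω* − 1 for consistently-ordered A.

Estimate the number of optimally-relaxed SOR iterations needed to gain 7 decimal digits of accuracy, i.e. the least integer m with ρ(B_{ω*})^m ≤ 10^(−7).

m = 452

n=175: λ(B_J) = 1 − λ(A)/2 = cos(kπ/176); k=1 gives ρ_J = 0.9998407.
root = sin(π/176) = 0.0178490  (since 1−cos² = sin²).
Then 2/(1+√(1−ρ_J²)) = 2/(1+0.0178490); ω* = 2/1.0178490 = 1.9649280.
and ρ(B_{ω*}) = 1.9649280 − 1 = 0.9649280.
For 7 digits: m = 7·ln10 / (−ln 0.9649280) = 16.1181/0.0357018 = 451.465; round up → m = 452.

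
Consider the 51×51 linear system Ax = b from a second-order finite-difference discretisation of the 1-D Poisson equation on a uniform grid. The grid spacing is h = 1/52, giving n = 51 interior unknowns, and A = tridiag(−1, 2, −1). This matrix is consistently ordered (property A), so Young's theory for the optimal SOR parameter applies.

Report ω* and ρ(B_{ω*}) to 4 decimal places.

ω* = 1.8861, ρ_SOR = 0.8861

spectrum of D⁻¹(L+U) = {cos(kπ/52) : 1≤k≤51}; ρ_J = cos(π/52) = 0.9982.
√(1−ρ_J²) simplifies to sin(π/52) = 0.06038.
ω* = 2 / (1 + 0.06038) = 2 / 1.06038 ≈ 1.8861.
ρ_SOR = ω* − 1 ≈ 0.8861.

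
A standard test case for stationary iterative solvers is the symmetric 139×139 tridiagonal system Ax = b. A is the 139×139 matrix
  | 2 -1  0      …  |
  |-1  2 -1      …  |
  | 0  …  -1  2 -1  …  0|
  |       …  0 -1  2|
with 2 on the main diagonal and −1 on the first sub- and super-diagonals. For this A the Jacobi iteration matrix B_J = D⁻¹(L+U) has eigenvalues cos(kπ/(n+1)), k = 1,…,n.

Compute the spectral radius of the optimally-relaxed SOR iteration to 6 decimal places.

ρ_SOR = 0.956109

spectrum of D⁻¹(L+U) = {cos(kπ/140) : 1≤k≤139}; ρ_J = cos(π/140) = 0.999748.
√(1 − cos²(π/140)) = sin(π/140) ≈ 0.0224381.
ω* = 2 / (1 + 0.0224381) = 2 / 1.0224381 ≈ 1.956109.
ρ(B_{ω*}) = ω*−1 = 0.956109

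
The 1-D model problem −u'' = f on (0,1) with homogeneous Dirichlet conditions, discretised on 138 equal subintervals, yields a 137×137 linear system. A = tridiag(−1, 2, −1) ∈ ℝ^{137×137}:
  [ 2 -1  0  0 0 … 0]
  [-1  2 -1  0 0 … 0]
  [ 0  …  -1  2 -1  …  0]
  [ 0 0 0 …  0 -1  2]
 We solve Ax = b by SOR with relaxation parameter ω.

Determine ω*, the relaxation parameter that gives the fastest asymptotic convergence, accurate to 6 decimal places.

n=137: λ(B_J) = 1 − λ(A)/2 = cos(kπ/138); k=1 gives ρ_J = 0.999741.
√(1−ρ_J²) simplifies to sin(π/138) = 0.0227632.
[ω*] 2 ÷ (1 + 0.0227632) = 2 ÷ 1.0227632 = 1.955487.
and ρ(B_{ω*}) = 1.955487 − 1 = 0.955487.

ω* = 1.955487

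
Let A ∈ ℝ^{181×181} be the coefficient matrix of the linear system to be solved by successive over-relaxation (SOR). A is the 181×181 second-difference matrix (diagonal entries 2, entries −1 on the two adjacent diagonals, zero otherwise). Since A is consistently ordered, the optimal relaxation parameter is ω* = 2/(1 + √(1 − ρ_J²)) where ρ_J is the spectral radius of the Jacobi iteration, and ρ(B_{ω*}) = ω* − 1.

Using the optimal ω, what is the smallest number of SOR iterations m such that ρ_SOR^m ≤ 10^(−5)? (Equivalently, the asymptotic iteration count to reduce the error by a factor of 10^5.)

m = 334

spectrum of D⁻¹(L+U) = {cos(kπ/182) : 1≤k≤181}; ρ_J = cos(π/182) = 0.9998510.
root = sin(π/182) = 0.0172606  (since 1−cos² = sin²).
Young: ω* = 2/(1+√(1−ρ_J²)) = 2/(1+0.0172606) = 2/1.0172606 = 1.9660645.
ρ_SOR = ω* − 1 = 1.9660645 − 1 = 0.9660645.
ρ_SOR^m ≤ 10^(−5) ⇔ m ≥ 5·ln10/(−ln 0.9660645) = 11.5129/0.0345247 = 333.469; m = ⌈333.469⌉ = 334.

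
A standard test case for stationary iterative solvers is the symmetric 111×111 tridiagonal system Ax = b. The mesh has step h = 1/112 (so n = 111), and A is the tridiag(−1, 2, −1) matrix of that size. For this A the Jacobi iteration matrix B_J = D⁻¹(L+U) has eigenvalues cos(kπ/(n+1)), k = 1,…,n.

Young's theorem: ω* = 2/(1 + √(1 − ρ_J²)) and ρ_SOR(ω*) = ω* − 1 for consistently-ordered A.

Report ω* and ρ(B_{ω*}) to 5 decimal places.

ω* = 1.94544, ρ_SOR = 0.94544

B_J for the 111×111 system has eigenvalues cos(kπ/112); ρ_J = cos(π/112) = 0.99961.
root = sin(π/112) = 0.028046  (since 1−cos² = sin²).
ω* = 2 / (1 + 0.028046) = 2 / 1.028046 ≈ 1.94544.
At ω = 1.94544 every |λ(B_ω)| = ω−1, so ρ_SOR = 0.94544.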